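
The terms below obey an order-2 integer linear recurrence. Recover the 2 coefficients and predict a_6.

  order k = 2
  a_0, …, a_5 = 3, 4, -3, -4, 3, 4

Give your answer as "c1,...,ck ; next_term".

0,-1 ; -3

  a_2 = 0·4 + -1·3 = -3
  a_3 = 0·-3 + -1·4 = -4
  a_4 = 0·-4 + -1·-3 = 3
  a_5 = 0·3 + -1·-4 = 4
  a_6 = 0·4 + -1·3 = -3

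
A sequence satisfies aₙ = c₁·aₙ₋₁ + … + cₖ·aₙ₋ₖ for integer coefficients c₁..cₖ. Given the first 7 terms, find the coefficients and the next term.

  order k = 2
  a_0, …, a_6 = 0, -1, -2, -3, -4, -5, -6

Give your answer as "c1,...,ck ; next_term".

2,-1 ; -7

  a_2 = 2·-1 + -1·0 = -2
  a_3 = 2·-2 + -1·-1 = -3
  a_4 = 2·-3 + -1·-2 = -4
  a_5 = 2·-4 + -1·-3 = -5
  a_6 = 2·-5 + -1·-4 = -6
  a_7 = 2·-6 + -1·-5 = -7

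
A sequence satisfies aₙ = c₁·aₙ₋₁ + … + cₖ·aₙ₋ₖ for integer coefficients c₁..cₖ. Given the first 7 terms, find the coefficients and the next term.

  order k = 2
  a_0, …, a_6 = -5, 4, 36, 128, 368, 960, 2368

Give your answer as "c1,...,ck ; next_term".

  a_2 = 4·4 + -4·-5 = 36
  a_3 = 4·36 + -4·4 = 128
  a_4 = 4·128 + -4·36 = 368
  a_5 = 4·368 + -4·128 = 960
  a_6 = 4·960 + -4·368 = 2368
  a_7 = 4·2368 + -4·960 = 5632

4,-4 ; 5632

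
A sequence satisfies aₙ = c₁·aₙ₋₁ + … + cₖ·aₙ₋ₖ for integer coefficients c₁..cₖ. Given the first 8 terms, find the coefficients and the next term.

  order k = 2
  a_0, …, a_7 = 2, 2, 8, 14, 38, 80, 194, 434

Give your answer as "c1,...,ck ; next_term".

1,3 ; 1016

  a_2 = 1·2 + 3·2 = 8
  a_3 = 1·8 + 3·2 = 14
  a_4 = 1·14 + 3·8 = 38
  a_5 = 1·38 + 3·14 = 80
  a_6 = 1·80 + 3·38 = 194
  a_7 = 1·194 + 3·80 = 434
  a_8 = 1·434 + 3·194 = 1016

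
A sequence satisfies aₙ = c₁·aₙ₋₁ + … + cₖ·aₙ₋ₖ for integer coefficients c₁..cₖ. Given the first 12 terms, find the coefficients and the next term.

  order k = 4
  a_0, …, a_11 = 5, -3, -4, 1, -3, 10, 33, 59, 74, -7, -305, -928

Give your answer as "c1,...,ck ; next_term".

  a_4 = 2·1 + -1·-4 + -2·-3 + -3·5 = -3
  a_5 = 2·-3 + -1·1 + -2·-4 + -3·-3 = 10
  a_6 = 2·10 + -1·-3 + -2·1 + -3·-4 = 33
  a_7 = 2·33 + -1·10 + -2·-3 + -3·1 = 59
  a_8 = 2·59 + -1·33 + -2·10 + -3·-3 = 74
  a_9 = 2·74 + -1·59 + -2·33 + -3·10 = -7
  a_10 = 2·-7 + -1·74 + -2·59 + -3·33 = -305
  a_11 = 2·-305 + -1·-7 + -2·74 + -3·59 = -928
  a_12 = 2·-928 + -1·-305 + -2·-7 + -3·74 = -1759

2,-1,-2,-3 ; -1759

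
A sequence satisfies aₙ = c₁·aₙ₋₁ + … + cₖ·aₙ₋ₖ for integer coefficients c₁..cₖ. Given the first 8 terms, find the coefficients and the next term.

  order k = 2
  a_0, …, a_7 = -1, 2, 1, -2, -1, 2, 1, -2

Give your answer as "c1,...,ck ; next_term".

0,-1 ; -1

  a_2 = 0·2 + -1·-1 = 1
  a_3 = 0·1 + -1·2 = -2
  a_4 = 0·-2 + -1·1 = -1
  a_5 = 0·-1 + -1·-2 = 2
  a_6 = 0·2 + -1·-1 = 1
  a_7 = 0·1 + -1·2 = -2
  a_8 = 0·-2 + -1·1 = -1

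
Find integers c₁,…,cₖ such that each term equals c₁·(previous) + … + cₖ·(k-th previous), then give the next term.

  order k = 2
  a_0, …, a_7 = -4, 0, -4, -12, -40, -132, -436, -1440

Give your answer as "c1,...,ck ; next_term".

  a_2 = 3·0 + 1·-4 = -4
  a_3 = 3·-4 + 1·0 = -12
  a_4 = 3·-12 + 1·-4 = -40
  a_5 = 3·-40 + 1·-12 = -132
  a_6 = 3·-132 + 1·-40 = -436
  a_7 = 3·-436 + 1·-132 = -1440
  a_8 = 3·-1440 + 1·-436 = -4756

3,1 ; -4756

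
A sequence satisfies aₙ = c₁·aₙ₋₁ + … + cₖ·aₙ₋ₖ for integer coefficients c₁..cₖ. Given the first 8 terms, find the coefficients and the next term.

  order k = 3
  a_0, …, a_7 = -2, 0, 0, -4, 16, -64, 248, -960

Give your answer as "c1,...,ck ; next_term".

  a_3 = -4·0 + 0·0 + 2·-2 = -4
  a_4 = -4·-4 + 0·0 + 2·0 = 16
  a_5 = -4·16 + 0·-4 + 2·0 = -64
  a_6 = -4·-64 + 0·16 + 2·-4 = 248
  a_7 = -4·248 + 0·-64 + 2·16 = -960
  a_8 = -4·-960 + 0·248 + 2·-64 = 3712

-4,0,2 ; 3712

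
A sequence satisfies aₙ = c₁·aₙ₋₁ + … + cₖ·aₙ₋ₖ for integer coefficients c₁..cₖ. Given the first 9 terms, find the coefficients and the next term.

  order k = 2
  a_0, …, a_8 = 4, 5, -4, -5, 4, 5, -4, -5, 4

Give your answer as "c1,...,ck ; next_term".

  a_2 = 0·5 + -1·4 = -4
  a_3 = 0·-4 + -1·5 = -5
  a_4 = 0·-5 + -1·-4 = 4
  a_5 = 0·4 + -1·-5 = 5
  a_6 = 0·5 + -1·4 = -4
  a_7 = 0·-4 + -1·5 = -5
  a_8 = 0·-5 + -1·-4 = 4
  a_9 = 0·4 + -1·-5 = 5

0,-1 ; 5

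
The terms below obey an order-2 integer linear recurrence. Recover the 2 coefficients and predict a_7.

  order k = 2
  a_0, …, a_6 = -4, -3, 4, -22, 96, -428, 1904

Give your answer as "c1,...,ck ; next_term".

-4,2 ; -8472

  a_2 = -4·-3 + 2·-4 = 4
  a_3 = -4·4 + 2·-3 = -22
  a_4 = -4·-22 + 2·4 = 96
  a_5 = -4·96 + 2·-22 = -428
  a_6 = -4·-428 + 2·96 = 1904
  a_7 = -4·1904 + 2·-428 = -8472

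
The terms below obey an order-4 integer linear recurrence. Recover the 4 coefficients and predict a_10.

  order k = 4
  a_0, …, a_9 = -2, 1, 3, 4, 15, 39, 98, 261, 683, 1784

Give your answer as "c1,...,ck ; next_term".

  a_4 = 2·4 + 1·3 + 2·1 + -1·-2 = 15
  a_5 = 2·15 + 1·4 + 2·3 + -1·1 = 39
  a_6 = 2·39 + 1·15 + 2·4 + -1·3 = 98
  a_7 = 2·98 + 1·39 + 2·15 + -1·4 = 261
  a_8 = 2·261 + 1·98 + 2·39 + -1·15 = 683
  a_9 = 2·683 + 1·261 + 2·98 + -1·39 = 1784
  a_10 = 2·1784 + 1·683 + 2·261 + -1·98 = 4675

2,1,2,-1 ; 4675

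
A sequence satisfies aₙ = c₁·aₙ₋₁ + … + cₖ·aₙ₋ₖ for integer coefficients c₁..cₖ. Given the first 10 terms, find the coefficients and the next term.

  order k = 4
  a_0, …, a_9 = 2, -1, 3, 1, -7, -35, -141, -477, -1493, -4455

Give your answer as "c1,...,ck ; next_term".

4,-2,-3,-4 ; -12839

  a_4 = 4·1 + -2·3 + -3·-1 + -4·2 = -7
  a_5 = 4·-7 + -2·1 + -3·3 + -4·-1 = -35
  a_6 = 4·-35 + -2·-7 + -3·1 + -4·3 = -141
  a_7 = 4·-141 + -2·-35 + -3·-7 + -4·1 = -477
  a_8 = 4·-477 + -2·-141 + -3·-35 + -4·-7 = -1493
  a_9 = 4·-1493 + -2·-477 + -3·-141 + -4·-35 = -4455
  a_10 = 4·-4455 + -2·-1493 + -3·-477 + -4·-141 = -12839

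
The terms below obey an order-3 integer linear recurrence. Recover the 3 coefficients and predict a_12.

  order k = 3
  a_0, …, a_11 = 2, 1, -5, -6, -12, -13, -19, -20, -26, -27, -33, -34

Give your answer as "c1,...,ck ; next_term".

  a_3 = 1·-5 + 1·1 + -1·2 = -6
  a_4 = 1·-6 + 1·-5 + -1·1 = -12
  a_5 = 1·-12 + 1·-6 + -1·-5 = -13
  a_6 = 1·-13 + 1·-12 + -1·-6 = -19
  a_7 = 1·-19 + 1·-13 + -1·-12 = -20
  a_8 = 1·-20 + 1·-19 + -1·-13 = -26
  a_9 = 1·-26 + 1·-20 + -1·-19 = -27
  a_10 = 1·-27 + 1·-26 + -1·-20 = -33
  a_11 = 1·-33 + 1·-27 + -1·-26 = -34
  a_12 = 1·-34 + 1·-33 + -1·-27 = -40

1,1,-1 ; -40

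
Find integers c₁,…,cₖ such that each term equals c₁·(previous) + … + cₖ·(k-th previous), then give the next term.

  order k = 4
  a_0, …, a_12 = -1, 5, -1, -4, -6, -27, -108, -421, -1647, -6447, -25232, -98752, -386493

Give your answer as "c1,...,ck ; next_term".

  a_4 = 3·-4 + 3·-1 + 2·5 + 1·-1 = -6
  a_5 = 3·-6 + 3·-4 + 2·-1 + 1·5 = -27
  a_6 = 3·-27 + 3·-6 + 2·-4 + 1·-1 = -108
  a_7 = 3·-108 + 3·-27 + 2·-6 + 1·-4 = -421
  a_8 = 3·-421 + 3·-108 + 2·-27 + 1·-6 = -1647
  a_9 = 3·-1647 + 3·-421 + 2·-108 + 1·-27 = -6447
  a_10 = 3·-6447 + 3·-1647 + 2·-421 + 1·-108 = -25232
  a_11 = 3·-25232 + 3·-6447 + 2·-1647 + 1·-421 = -98752
  a_12 = 3·-98752 + 3·-25232 + 2·-6447 + 1·-1647 = -386493
  a_13 = 3·-386493 + 3·-98752 + 2·-25232 + 1·-6447 = -1512646

3,3,2,1 ; -1512646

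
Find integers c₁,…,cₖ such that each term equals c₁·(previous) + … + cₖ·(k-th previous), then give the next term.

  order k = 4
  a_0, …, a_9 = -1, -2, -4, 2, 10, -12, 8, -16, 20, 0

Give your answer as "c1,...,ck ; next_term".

  a_4 = -2·2 + -2·-4 + -2·-2 + -2·-1 = 10
  a_5 = -2·10 + -2·2 + -2·-4 + -2·-2 = -12
  a_6 = -2·-12 + -2·10 + -2·2 + -2·-4 = 8
  a_7 = -2·8 + -2·-12 + -2·10 + -2·2 = -16
  a_8 = -2·-16 + -2·8 + -2·-12 + -2·10 = 20
  a_9 = -2·20 + -2·-16 + -2·8 + -2·-12 = 0
  a_10 = -2·0 + -2·20 + -2·-16 + -2·8 = -24

-2,-2,-2,-2 ; -24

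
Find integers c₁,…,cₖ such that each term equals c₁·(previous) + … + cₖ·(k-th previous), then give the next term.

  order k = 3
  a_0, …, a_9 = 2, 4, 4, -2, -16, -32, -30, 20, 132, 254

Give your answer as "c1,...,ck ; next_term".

  a_3 = 2·4 + -2·4 + -1·2 = -2
  a_4 = 2·-2 + -2·4 + -1·4 = -16
  a_5 = 2·-16 + -2·-2 + -1·4 = -32
  a_6 = 2·-32 + -2·-16 + -1·-2 = -30
  a_7 = 2·-30 + -2·-32 + -1·-16 = 20
  a_8 = 2·20 + -2·-30 + -1·-32 = 132
  a_9 = 2·132 + -2·20 + -1·-30 = 254
  a_10 = 2·254 + -2·132 + -1·20 = 224

2,-2,-1 ; 224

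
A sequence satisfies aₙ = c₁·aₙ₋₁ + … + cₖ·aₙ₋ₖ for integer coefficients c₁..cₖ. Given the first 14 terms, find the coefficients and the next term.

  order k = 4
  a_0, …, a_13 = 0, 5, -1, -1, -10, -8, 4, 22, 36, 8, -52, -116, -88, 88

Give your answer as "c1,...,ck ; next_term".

  a_4 = 0·-1 + 0·-1 + -2·5 + -2·0 = -10
  a_5 = 0·-10 + 0·-1 + -2·-1 + -2·5 = -8
  a_6 = 0·-8 + 0·-10 + -2·-1 + -2·-1 = 4
  a_7 = 0·4 + 0·-8 + -2·-10 + -2·-1 = 22
  a_8 = 0·22 + 0·4 + -2·-8 + -2·-10 = 36
  a_9 = 0·36 + 0·22 + -2·4 + -2·-8 = 8
  a_10 = 0·8 + 0·36 + -2·22 + -2·4 = -52
  a_11 = 0·-52 + 0·8 + -2·36 + -2·22 = -116
  a_12 = 0·-116 + 0·-52 + -2·8 + -2·36 = -88
  a_13 = 0·-88 + 0·-116 + -2·-52 + -2·8 = 88
  a_14 = 0·88 + 0·-88 + -2·-116 + -2·-52 = 336

0,0,-2,-2 ; 336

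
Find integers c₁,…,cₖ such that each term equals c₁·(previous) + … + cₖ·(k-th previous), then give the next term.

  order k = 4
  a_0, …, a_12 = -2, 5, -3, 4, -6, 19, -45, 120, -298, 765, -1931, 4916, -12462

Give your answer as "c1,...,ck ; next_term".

-2,2,2,1 ; 31659

  a_4 = -2·4 + 2·-3 + 2·5 + 1·-2 = -6
  a_5 = -2·-6 + 2·4 + 2·-3 + 1·5 = 19
  a_6 = -2·19 + 2·-6 + 2·4 + 1·-3 = -45
  a_7 = -2·-45 + 2·19 + 2·-6 + 1·4 = 120
  a_8 = -2·120 + 2·-45 + 2·19 + 1·-6 = -298
  a_9 = -2·-298 + 2·120 + 2·-45 + 1·19 = 765
  a_10 = -2·765 + 2·-298 + 2·120 + 1·-45 = -1931
  a_11 = -2·-1931 + 2·765 + 2·-298 + 1·120 = 4916
  a_12 = -2·4916 + 2·-1931 + 2·765 + 1·-298 = -12462
  a_13 = -2·-12462 + 2·4916 + 2·-1931 + 1·765 = 31659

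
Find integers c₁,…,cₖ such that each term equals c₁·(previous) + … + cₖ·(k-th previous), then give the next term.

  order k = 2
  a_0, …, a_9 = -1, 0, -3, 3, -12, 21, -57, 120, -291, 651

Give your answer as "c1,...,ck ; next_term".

-1,3 ; -1524

  a_2 = -1·0 + 3·-1 = -3
  a_3 = -1·-3 + 3·0 = 3
  a_4 = -1·3 + 3·-3 = -12
  a_5 = -1·-12 + 3·3 = 21
  a_6 = -1·21 + 3·-12 = -57
  a_7 = -1·-57 + 3·21 = 120
  a_8 = -1·120 + 3·-57 = -291
  a_9 = -1·-291 + 3·120 = 651
  a_10 = -1·651 + 3·-291 = -1524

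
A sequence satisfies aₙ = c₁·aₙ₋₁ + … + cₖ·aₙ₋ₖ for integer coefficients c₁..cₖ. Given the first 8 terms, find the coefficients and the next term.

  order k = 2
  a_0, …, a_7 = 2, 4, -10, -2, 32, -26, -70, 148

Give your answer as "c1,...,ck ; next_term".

  a_2 = -1·4 + -3·2 = -10
  a_3 = -1·-10 + -3·4 = -2
  a_4 = -1·-2 + -3·-10 = 32
  a_5 = -1·32 + -3·-2 = -26
  a_6 = -1·-26 + -3·32 = -70
  a_7 = -1·-70 + -3·-26 = 148
  a_8 = -1·148 + -3·-70 = 62

-1,-3 ; 62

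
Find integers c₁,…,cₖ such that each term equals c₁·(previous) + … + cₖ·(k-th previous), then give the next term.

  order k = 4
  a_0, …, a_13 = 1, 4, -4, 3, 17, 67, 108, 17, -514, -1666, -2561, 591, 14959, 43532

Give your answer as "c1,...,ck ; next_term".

3,-4,-3,4 ; 58743

  a_4 = 3·3 + -4·-4 + -3·4 + 4·1 = 17
  a_5 = 3·17 + -4·3 + -3·-4 + 4·4 = 67
  a_6 = 3·67 + -4·17 + -3·3 + 4·-4 = 108
  a_7 = 3·108 + -4·67 + -3·17 + 4·3 = 17
  a_8 = 3·17 + -4·108 + -3·67 + 4·17 = -514
  a_9 = 3·-514 + -4·17 + -3·108 + 4·67 = -1666
  a_10 = 3·-1666 + -4·-514 + -3·17 + 4·108 = -2561
  a_11 = 3·-2561 + -4·-1666 + -3·-514 + 4·17 = 591
  a_12 = 3·591 + -4·-2561 + -3·-1666 + 4·-514 = 14959
  a_13 = 3·14959 + -4·591 + -3·-2561 + 4·-1666 = 43532
  a_14 = 3·43532 + -4·14959 + -3·591 + 4·-2561 = 58743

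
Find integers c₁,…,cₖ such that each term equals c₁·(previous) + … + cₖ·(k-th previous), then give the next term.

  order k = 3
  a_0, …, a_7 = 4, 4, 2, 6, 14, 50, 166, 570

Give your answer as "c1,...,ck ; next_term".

3,2,-2 ; 1942

  a_3 = 3·2 + 2·4 + -2·4 = 6
  a_4 = 3·6 + 2·2 + -2·4 = 14
  a_5 = 3·14 + 2·6 + -2·2 = 50
  a_6 = 3·50 + 2·14 + -2·6 = 166
  a_7 = 3·166 + 2·50 + -2·14 = 570
  a_8 = 3·570 + 2·166 + -2·50 = 1942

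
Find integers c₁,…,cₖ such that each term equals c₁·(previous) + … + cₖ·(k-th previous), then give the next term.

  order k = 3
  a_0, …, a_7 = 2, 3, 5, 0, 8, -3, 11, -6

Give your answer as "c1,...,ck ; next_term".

  a_3 = -1·5 + 1·3 + 1·2 = 0
  a_4 = -1·0 + 1·5 + 1·3 = 8
  a_5 = -1·8 + 1·0 + 1·5 = -3
  a_6 = -1·-3 + 1·8 + 1·0 = 11
  a_7 = -1·11 + 1·-3 + 1·8 = -6
  a_8 = -1·-6 + 1·11 + 1·-3 = 14

-1,1,1 ; 14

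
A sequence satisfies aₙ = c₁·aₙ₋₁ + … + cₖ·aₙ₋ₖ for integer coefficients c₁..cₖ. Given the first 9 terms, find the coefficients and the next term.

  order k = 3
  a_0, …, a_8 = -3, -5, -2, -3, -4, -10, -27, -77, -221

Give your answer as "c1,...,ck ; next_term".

  a_3 = 3·-2 + 0·-5 + -1·-3 = -3
  a_4 = 3·-3 + 0·-2 + -1·-5 = -4
  a_5 = 3·-4 + 0·-3 + -1·-2 = -10
  a_6 = 3·-10 + 0·-4 + -1·-3 = -27
  a_7 = 3·-27 + 0·-10 + -1·-4 = -77
  a_8 = 3·-77 + 0·-27 + -1·-10 = -221
  a_9 = 3·-221 + 0·-77 + -1·-27 = -636

3,0,-1 ; -636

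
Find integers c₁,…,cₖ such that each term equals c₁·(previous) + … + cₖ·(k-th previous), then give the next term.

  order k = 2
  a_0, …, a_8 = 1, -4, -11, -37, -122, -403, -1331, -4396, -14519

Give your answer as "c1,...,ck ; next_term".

  a_2 = 3·-4 + 1·1 = -11
  a_3 = 3·-11 + 1·-4 = -37
  a_4 = 3·-37 + 1·-11 = -122
  a_5 = 3·-122 + 1·-37 = -403
  a_6 = 3·-403 + 1·-122 = -1331
  a_7 = 3·-1331 + 1·-403 = -4396
  a_8 = 3·-4396 + 1·-1331 = -14519
  a_9 = 3·-14519 + 1·-4396 = -47953

3,1 ; -47953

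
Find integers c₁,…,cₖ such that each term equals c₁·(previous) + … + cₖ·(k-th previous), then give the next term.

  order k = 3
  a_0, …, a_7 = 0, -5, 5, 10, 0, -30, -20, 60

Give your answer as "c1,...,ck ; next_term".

0,-2,-2 ; 100

  a_3 = 0·5 + -2·-5 + -2·0 = 10
  a_4 = 0·10 + -2·5 + -2·-5 = 0
  a_5 = 0·0 + -2·10 + -2·5 = -30
  a_6 = 0·-30 + -2·0 + -2·10 = -20
  a_7 = 0·-20 + -2·-30 + -2·0 = 60
  a_8 = 0·60 + -2·-20 + -2·-30 = 100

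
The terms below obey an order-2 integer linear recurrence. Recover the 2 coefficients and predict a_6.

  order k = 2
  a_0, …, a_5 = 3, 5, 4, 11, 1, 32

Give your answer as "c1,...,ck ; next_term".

  a_2 = -1·5 + 3·3 = 4
  a_3 = -1·4 + 3·5 = 11
  a_4 = -1·11 + 3·4 = 1
  a_5 = -1·1 + 3·11 = 32
  a_6 = -1·32 + 3·1 = -29

-1,3 ; -29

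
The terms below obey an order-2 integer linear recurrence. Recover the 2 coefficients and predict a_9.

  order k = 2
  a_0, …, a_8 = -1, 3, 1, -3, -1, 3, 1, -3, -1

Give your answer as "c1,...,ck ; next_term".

0,-1 ; 3

  a_2 = 0·3 + -1·-1 = 1
  a_3 = 0·1 + -1·3 = -3
  a_4 = 0·-3 + -1·1 = -1
  a_5 = 0·-1 + -1·-3 = 3
  a_6 = 0·3 + -1·-1 = 1
  a_7 = 0·1 + -1·3 = -3
  a_8 = 0·-3 + -1·1 = -1
  a_9 = 0·-1 + -1·-3 = 3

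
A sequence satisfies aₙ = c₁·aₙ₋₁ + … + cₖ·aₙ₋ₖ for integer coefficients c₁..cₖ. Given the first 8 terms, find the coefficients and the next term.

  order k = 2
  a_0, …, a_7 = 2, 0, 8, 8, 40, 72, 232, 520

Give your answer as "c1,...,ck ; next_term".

  a_2 = 1·0 + 4·2 = 8
  a_3 = 1·8 + 4·0 = 8
  a_4 = 1·8 + 4·8 = 40
  a_5 = 1·40 + 4·8 = 72
  a_6 = 1·72 + 4·40 = 232
  a_7 = 1·232 + 4·72 = 520
  a_8 = 1·520 + 4·232 = 1448

1,4 ; 1448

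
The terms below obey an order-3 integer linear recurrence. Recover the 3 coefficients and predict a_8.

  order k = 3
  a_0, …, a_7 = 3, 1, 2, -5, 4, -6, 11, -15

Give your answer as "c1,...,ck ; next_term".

  a_3 = -1·2 + 0·1 + -1·3 = -5
  a_4 = -1·-5 + 0·2 + -1·1 = 4
  a_5 = -1·4 + 0·-5 + -1·2 = -6
  a_6 = -1·-6 + 0·4 + -1·-5 = 11
  a_7 = -1·11 + 0·-6 + -1·4 = -15
  a_8 = -1·-15 + 0·11 + -1·-6 = 21

-1,0,-1 ; 21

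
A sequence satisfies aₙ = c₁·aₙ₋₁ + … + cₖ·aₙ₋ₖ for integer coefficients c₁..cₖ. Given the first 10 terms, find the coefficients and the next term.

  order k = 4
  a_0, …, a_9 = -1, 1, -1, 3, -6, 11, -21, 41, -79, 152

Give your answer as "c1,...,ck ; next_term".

  a_4 = -1·3 + 1·-1 + -1·1 + 1·-1 = -6
  a_5 = -1·-6 + 1·3 + -1·-1 + 1·1 = 11
  a_6 = -1·11 + 1·-6 + -1·3 + 1·-1 = -21
  a_7 = -1·-21 + 1·11 + -1·-6 + 1·3 = 41
  a_8 = -1·41 + 1·-21 + -1·11 + 1·-6 = -79
  a_9 = -1·-79 + 1·41 + -1·-21 + 1·11 = 152
  a_10 = -1·152 + 1·-79 + -1·41 + 1·-21 = -293

-1,1,-1,1 ; -293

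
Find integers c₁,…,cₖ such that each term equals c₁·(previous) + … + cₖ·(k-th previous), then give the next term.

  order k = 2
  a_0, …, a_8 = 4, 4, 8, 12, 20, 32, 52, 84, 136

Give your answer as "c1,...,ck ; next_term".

  a_2 = 1·4 + 1·4 = 8
  a_3 = 1·8 + 1·4 = 12
  a_4 = 1·12 + 1·8 = 20
  a_5 = 1·20 + 1·12 = 32
  a_6 = 1·32 + 1·20 = 52
  a_7 = 1·52 + 1·32 = 84
  a_8 = 1·84 + 1·52 = 136
  a_9 = 1·136 + 1·84 = 220

1,1 ; 220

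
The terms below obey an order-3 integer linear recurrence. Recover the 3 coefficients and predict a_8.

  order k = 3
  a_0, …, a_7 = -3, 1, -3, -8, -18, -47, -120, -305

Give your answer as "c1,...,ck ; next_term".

  a_3 = 2·-3 + 1·1 + 1·-3 = -8
  a_4 = 2·-8 + 1·-3 + 1·1 = -18
  a_5 = 2·-18 + 1·-8 + 1·-3 = -47
  a_6 = 2·-47 + 1·-18 + 1·-8 = -120
  a_7 = 2·-120 + 1·-47 + 1·-18 = -305
  a_8 = 2·-305 + 1·-120 + 1·-47 = -777

2,1,1 ; -777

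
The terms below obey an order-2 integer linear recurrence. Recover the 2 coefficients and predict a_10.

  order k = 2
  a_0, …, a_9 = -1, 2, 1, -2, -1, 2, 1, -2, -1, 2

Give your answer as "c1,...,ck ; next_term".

0,-1 ; 1

  a_2 = 0·2 + -1·-1 = 1
  a_3 = 0·1 + -1·2 = -2
  a_4 = 0·-2 + -1·1 = -1
  a_5 = 0·-1 + -1·-2 = 2
  a_6 = 0·2 + -1·-1 = 1
  a_7 = 0·1 + -1·2 = -2
  a_8 = 0·-2 + -1·1 = -1
  a_9 = 0·-1 + -1·-2 = 2
  a_10 = 0·2 + -1·-1 = 1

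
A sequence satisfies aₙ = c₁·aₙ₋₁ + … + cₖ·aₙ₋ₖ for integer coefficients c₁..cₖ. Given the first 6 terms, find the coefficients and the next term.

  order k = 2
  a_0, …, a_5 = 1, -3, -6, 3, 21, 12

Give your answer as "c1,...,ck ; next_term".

  a_2 = 1·-3 + -3·1 = -6
  a_3 = 1·-6 + -3·-3 = 3
  a_4 = 1·3 + -3·-6 = 21
  a_5 = 1·21 + -3·3 = 12
  a_6 = 1·12 + -3·21 = -51

1,-3 ; -51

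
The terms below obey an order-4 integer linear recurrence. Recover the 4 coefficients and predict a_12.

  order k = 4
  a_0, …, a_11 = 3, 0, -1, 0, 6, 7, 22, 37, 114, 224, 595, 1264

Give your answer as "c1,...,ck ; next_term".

1,3,-1,3 ; 3167

  a_4 = 1·0 + 3·-1 + -1·0 + 3·3 = 6
  a_5 = 1·6 + 3·0 + -1·-1 + 3·0 = 7
  a_6 = 1·7 + 3·6 + -1·0 + 3·-1 = 22
  a_7 = 1·22 + 3·7 + -1·6 + 3·0 = 37
  a_8 = 1·37 + 3·22 + -1·7 + 3·6 = 114
  a_9 = 1·114 + 3·37 + -1·22 + 3·7 = 224
  a_10 = 1·224 + 3·114 + -1·37 + 3·22 = 595
  a_11 = 1·595 + 3·224 + -1·114 + 3·37 = 1264
  a_12 = 1·1264 + 3·595 + -1·224 + 3·114 = 3167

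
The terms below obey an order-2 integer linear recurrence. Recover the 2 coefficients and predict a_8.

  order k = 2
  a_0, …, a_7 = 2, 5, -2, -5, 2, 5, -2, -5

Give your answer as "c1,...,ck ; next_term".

0,-1 ; 2

  a_2 = 0·5 + -1·2 = -2
  a_3 = 0·-2 + -1·5 = -5
  a_4 = 0·-5 + -1·-2 = 2
  a_5 = 0·2 + -1·-5 = 5
  a_6 = 0·5 + -1·2 = -2
  a_7 = 0·-2 + -1·5 = -5
  a_8 = 0·-5 + -1·-2 = 2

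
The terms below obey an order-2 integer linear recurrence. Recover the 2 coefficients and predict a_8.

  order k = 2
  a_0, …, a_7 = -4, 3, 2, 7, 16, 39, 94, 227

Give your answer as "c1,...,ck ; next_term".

  a_2 = 2·3 + 1·-4 = 2
  a_3 = 2·2 + 1·3 = 7
  a_4 = 2·7 + 1·2 = 16
  a_5 = 2·16 + 1·7 = 39
  a_6 = 2·39 + 1·16 = 94
  a_7 = 2·94 + 1·39 = 227
  a_8 = 2·227 + 1·94 = 548

2,1 ; 548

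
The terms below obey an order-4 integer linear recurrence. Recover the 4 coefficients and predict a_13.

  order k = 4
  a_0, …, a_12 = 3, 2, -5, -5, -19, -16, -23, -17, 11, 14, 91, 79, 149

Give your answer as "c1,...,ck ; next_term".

  a_4 = 0·-5 + 2·-5 + 0·2 + -3·3 = -19
  a_5 = 0·-19 + 2·-5 + 0·-5 + -3·2 = -16
  a_6 = 0·-16 + 2·-19 + 0·-5 + -3·-5 = -23
  a_7 = 0·-23 + 2·-16 + 0·-19 + -3·-5 = -17
  a_8 = 0·-17 + 2·-23 + 0·-16 + -3·-19 = 11
  a_9 = 0·11 + 2·-17 + 0·-23 + -3·-16 = 14
  a_10 = 0·14 + 2·11 + 0·-17 + -3·-23 = 91
  a_11 = 0·91 + 2·14 + 0·11 + -3·-17 = 79
  a_12 = 0·79 + 2·91 + 0·14 + -3·11 = 149
  a_13 = 0·149 + 2·79 + 0·91 + -3·14 = 116

0,2,0,-3 ; 116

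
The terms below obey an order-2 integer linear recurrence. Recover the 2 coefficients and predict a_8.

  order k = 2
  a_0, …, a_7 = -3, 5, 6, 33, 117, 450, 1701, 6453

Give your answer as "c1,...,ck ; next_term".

3,3 ; 24462

  a_2 = 3·5 + 3·-3 = 6
  a_3 = 3·6 + 3·5 = 33
  a_4 = 3·33 + 3·6 = 117
  a_5 = 3·117 + 3·33 = 450
  a_6 = 3·450 + 3·117 = 1701
  a_7 = 3·1701 + 3·450 = 6453
  a_8 = 3·6453 + 3·1701 = 24462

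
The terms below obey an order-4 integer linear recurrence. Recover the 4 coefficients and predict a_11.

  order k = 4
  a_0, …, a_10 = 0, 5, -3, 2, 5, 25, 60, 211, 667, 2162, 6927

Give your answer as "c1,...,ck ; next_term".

  a_4 = 2·2 + 3·-3 + 2·5 + 3·0 = 5
  a_5 = 2·5 + 3·2 + 2·-3 + 3·5 = 25
  a_6 = 2·25 + 3·5 + 2·2 + 3·-3 = 60
  a_7 = 2·60 + 3·25 + 2·5 + 3·2 = 211
  a_8 = 2·211 + 3·60 + 2·25 + 3·5 = 667
  a_9 = 2·667 + 3·211 + 2·60 + 3·25 = 2162
  a_10 = 2·2162 + 3·667 + 2·211 + 3·60 = 6927
  a_11 = 2·6927 + 3·2162 + 2·667 + 3·211 = 22307

2,3,2,3 ; 22307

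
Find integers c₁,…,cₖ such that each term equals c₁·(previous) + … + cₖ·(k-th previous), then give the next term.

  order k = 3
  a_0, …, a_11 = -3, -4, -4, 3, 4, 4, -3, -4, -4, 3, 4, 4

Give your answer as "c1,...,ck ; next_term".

0,0,-1 ; -3

  a_3 = 0·-4 + 0·-4 + -1·-3 = 3
  a_4 = 0·3 + 0·-4 + -1·-4 = 4
  a_5 = 0·4 + 0·3 + -1·-4 = 4
  a_6 = 0·4 + 0·4 + -1·3 = -3
  a_7 = 0·-3 + 0·4 + -1·4 = -4
  a_8 = 0·-4 + 0·-3 + -1·4 = -4
  a_9 = 0·-4 + 0·-4 + -1·-3 = 3
  a_10 = 0·3 + 0·-4 + -1·-4 = 4
  a_11 = 0·4 + 0·3 + -1·-4 = 4
  a_12 = 0·4 + 0·4 + -1·3 = -3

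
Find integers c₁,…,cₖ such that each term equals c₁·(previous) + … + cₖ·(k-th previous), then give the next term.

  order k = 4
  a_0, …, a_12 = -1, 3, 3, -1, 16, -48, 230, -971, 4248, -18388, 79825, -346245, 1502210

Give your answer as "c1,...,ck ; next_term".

  a_4 = -4·-1 + 2·3 + 3·3 + 3·-1 = 16
  a_5 = -4·16 + 2·-1 + 3·3 + 3·3 = -48
  a_6 = -4·-48 + 2·16 + 3·-1 + 3·3 = 230
  a_7 = -4·230 + 2·-48 + 3·16 + 3·-1 = -971
  a_8 = -4·-971 + 2·230 + 3·-48 + 3·16 = 4248
  a_9 = -4·4248 + 2·-971 + 3·230 + 3·-48 = -18388
  a_10 = -4·-18388 + 2·4248 + 3·-971 + 3·230 = 79825
  a_11 = -4·79825 + 2·-18388 + 3·4248 + 3·-971 = -346245
  a_12 = -4·-346245 + 2·79825 + 3·-18388 + 3·4248 = 1502210
  a_13 = -4·1502210 + 2·-346245 + 3·79825 + 3·-18388 = -6517019

-4,2,3,3 ; -6517019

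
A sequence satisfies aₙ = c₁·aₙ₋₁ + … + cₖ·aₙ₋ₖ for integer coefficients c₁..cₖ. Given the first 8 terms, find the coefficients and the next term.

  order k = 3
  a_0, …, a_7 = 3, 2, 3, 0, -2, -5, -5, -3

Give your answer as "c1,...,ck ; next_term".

  a_3 = 1·3 + 0·2 + -1·3 = 0
  a_4 = 1·0 + 0·3 + -1·2 = -2
  a_5 = 1·-2 + 0·0 + -1·3 = -5
  a_6 = 1·-5 + 0·-2 + -1·0 = -5
  a_7 = 1·-5 + 0·-5 + -1·-2 = -3
  a_8 = 1·-3 + 0·-5 + -1·-5 = 2

1,0,-1 ; 2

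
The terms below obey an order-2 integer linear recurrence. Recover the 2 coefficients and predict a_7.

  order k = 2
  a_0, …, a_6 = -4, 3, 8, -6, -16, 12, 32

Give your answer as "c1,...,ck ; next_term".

0,-2 ; -24

  a_2 = 0·3 + -2·-4 = 8
  a_3 = 0·8 + -2·3 = -6
  a_4 = 0·-6 + -2·8 = -16
  a_5 = 0·-16 + -2·-6 = 12
  a_6 = 0·12 + -2·-16 = 32
  a_7 = 0·32 + -2·12 = -24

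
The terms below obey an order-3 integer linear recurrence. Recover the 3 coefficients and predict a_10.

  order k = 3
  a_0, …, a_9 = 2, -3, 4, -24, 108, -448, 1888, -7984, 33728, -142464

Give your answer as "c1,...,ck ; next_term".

-4,0,-4 ; 601792

  a_3 = -4·4 + 0·-3 + -4·2 = -24
  a_4 = -4·-24 + 0·4 + -4·-3 = 108
  a_5 = -4·108 + 0·-24 + -4·4 = -448
  a_6 = -4·-448 + 0·108 + -4·-24 = 1888
  a_7 = -4·1888 + 0·-448 + -4·108 = -7984
  a_8 = -4·-7984 + 0·1888 + -4·-448 = 33728
  a_9 = -4·33728 + 0·-7984 + -4·1888 = -142464
  a_10 = -4·-142464 + 0·33728 + -4·-7984 = 601792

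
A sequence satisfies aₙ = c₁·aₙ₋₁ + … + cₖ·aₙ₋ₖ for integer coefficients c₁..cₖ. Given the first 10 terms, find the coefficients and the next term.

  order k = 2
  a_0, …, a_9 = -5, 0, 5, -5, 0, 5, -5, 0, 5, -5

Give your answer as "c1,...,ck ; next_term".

-1,-1 ; 0

  a_2 = -1·0 + -1·-5 = 5
  a_3 = -1·5 + -1·0 = -5
  a_4 = -1·-5 + -1·5 = 0
  a_5 = -1·0 + -1·-5 = 5
  a_6 = -1·5 + -1·0 = -5
  a_7 = -1·-5 + -1·5 = 0
  a_8 = -1·0 + -1·-5 = 5
  a_9 = -1·5 + -1·0 = -5
  a_10 = -1·-5 + -1·5 = 0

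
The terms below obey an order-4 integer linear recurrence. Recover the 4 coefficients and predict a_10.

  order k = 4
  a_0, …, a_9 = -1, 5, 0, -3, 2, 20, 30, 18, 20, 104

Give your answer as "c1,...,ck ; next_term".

2,-2,2,2 ; 264

  a_4 = 2·-3 + -2·0 + 2·5 + 2·-1 = 2
  a_5 = 2·2 + -2·-3 + 2·0 + 2·5 = 20
  a_6 = 2·20 + -2·2 + 2·-3 + 2·0 = 30
  a_7 = 2·30 + -2·20 + 2·2 + 2·-3 = 18
  a_8 = 2·18 + -2·30 + 2·20 + 2·2 = 20
  a_9 = 2·20 + -2·18 + 2·30 + 2·20 = 104
  a_10 = 2·104 + -2·20 + 2·18 + 2·30 = 264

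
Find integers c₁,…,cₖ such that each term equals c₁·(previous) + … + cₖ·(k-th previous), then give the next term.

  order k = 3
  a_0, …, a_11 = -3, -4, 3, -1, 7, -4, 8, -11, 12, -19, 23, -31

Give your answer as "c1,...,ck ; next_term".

0,1,-1 ; 42

  a_3 = 0·3 + 1·-4 + -1·-3 = -1
  a_4 = 0·-1 + 1·3 + -1·-4 = 7
  a_5 = 0·7 + 1·-1 + -1·3 = -4
  a_6 = 0·-4 + 1·7 + -1·-1 = 8
  a_7 = 0·8 + 1·-4 + -1·7 = -11
  a_8 = 0·-11 + 1·8 + -1·-4 = 12
  a_9 = 0·12 + 1·-11 + -1·8 = -19
  a_10 = 0·-19 + 1·12 + -1·-11 = 23
  a_11 = 0·23 + 1·-19 + -1·12 = -31
  a_12 = 0·-31 + 1·23 + -1·-19 = 42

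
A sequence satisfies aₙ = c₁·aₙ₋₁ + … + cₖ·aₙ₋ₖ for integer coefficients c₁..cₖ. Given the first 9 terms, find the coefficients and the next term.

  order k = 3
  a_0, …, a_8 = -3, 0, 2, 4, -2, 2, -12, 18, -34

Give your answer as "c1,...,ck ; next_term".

  a_3 = -1·2 + 1·0 + -2·-3 = 4
  a_4 = -1·4 + 1·2 + -2·0 = -2
  a_5 = -1·-2 + 1·4 + -2·2 = 2
  a_6 = -1·2 + 1·-2 + -2·4 = -12
  a_7 = -1·-12 + 1·2 + -2·-2 = 18
  a_8 = -1·18 + 1·-12 + -2·2 = -34
  a_9 = -1·-34 + 1·18 + -2·-12 = 76

-1,1,-2 ; 76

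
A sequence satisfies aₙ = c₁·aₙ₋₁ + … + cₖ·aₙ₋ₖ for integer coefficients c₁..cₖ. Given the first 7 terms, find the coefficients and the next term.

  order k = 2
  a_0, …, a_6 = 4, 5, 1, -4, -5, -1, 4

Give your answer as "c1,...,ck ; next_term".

1,-1 ; 5

  a_2 = 1·5 + -1·4 = 1
  a_3 = 1·1 + -1·5 = -4
  a_4 = 1·-4 + -1·1 = -5
  a_5 = 1·-5 + -1·-4 = -1
  a_6 = 1·-1 + -1·-5 = 4
  a_7 = 1·4 + -1·-1 = 5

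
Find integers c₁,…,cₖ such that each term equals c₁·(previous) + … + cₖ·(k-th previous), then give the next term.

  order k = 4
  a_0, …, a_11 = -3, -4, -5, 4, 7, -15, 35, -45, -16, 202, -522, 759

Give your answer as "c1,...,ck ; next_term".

-2,-2,1,-3 ; -224

  a_4 = -2·4 + -2·-5 + 1·-4 + -3·-3 = 7
  a_5 = -2·7 + -2·4 + 1·-5 + -3·-4 = -15
  a_6 = -2·-15 + -2·7 + 1·4 + -3·-5 = 35
  a_7 = -2·35 + -2·-15 + 1·7 + -3·4 = -45
  a_8 = -2·-45 + -2·35 + 1·-15 + -3·7 = -16
  a_9 = -2·-16 + -2·-45 + 1·35 + -3·-15 = 202
  a_10 = -2·202 + -2·-16 + 1·-45 + -3·35 = -522
  a_11 = -2·-522 + -2·202 + 1·-16 + -3·-45 = 759
  a_12 = -2·759 + -2·-522 + 1·202 + -3·-16 = -224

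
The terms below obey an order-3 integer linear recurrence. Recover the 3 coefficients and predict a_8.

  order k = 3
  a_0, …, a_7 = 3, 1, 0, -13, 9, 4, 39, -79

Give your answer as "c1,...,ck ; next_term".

-1,-1,-4 ; 24

  a_3 = -1·0 + -1·1 + -4·3 = -13
  a_4 = -1·-13 + -1·0 + -4·1 = 9
  a_5 = -1·9 + -1·-13 + -4·0 = 4
  a_6 = -1·4 + -1·9 + -4·-13 = 39
  a_7 = -1·39 + -1·4 + -4·9 = -79
  a_8 = -1·-79 + -1·39 + -4·4 = 24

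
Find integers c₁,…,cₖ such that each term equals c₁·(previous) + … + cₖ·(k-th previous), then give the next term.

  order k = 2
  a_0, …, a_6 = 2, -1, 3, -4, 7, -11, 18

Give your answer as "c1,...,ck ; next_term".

-1,1 ; -29

  a_2 = -1·-1 + 1·2 = 3
  a_3 = -1·3 + 1·-1 = -4
  a_4 = -1·-4 + 1·3 = 7
  a_5 = -1·7 + 1·-4 = -11
  a_6 = -1·-11 + 1·7 = 18
  a_7 = -1·18 + 1·-11 = -29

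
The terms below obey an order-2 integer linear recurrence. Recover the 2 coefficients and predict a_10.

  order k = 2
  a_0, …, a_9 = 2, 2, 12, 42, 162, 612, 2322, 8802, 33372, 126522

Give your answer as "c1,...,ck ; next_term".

  a_2 = 3·2 + 3·2 = 12
  a_3 = 3·12 + 3·2 = 42
  a_4 = 3·42 + 3·12 = 162
  a_5 = 3·162 + 3·42 = 612
  a_6 = 3·612 + 3·162 = 2322
  a_7 = 3·2322 + 3·612 = 8802
  a_8 = 3·8802 + 3·2322 = 33372
  a_9 = 3·33372 + 3·8802 = 126522
  a_10 = 3·126522 + 3·33372 = 479682

3,3 ; 479682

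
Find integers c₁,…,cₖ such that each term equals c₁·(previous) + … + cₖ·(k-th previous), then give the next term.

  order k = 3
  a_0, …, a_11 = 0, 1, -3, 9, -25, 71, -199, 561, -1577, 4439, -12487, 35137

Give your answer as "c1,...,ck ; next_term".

-2,3,2 ; -98857

  a_3 = -2·-3 + 3·1 + 2·0 = 9
  a_4 = -2·9 + 3·-3 + 2·1 = -25
  a_5 = -2·-25 + 3·9 + 2·-3 = 71
  a_6 = -2·71 + 3·-25 + 2·9 = -199
  a_7 = -2·-199 + 3·71 + 2·-25 = 561
  a_8 = -2·561 + 3·-199 + 2·71 = -1577
  a_9 = -2·-1577 + 3·561 + 2·-199 = 4439
  a_10 = -2·4439 + 3·-1577 + 2·561 = -12487
  a_11 = -2·-12487 + 3·4439 + 2·-1577 = 35137
  a_12 = -2·35137 + 3·-12487 + 2·4439 = -98857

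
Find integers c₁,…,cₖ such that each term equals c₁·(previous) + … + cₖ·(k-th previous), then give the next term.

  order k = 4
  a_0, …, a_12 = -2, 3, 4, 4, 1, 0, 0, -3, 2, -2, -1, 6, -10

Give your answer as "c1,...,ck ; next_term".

-1,0,1,-1 ; 11

  a_4 = -1·4 + 0·4 + 1·3 + -1·-2 = 1
  a_5 = -1·1 + 0·4 + 1·4 + -1·3 = 0
  a_6 = -1·0 + 0·1 + 1·4 + -1·4 = 0
  a_7 = -1·0 + 0·0 + 1·1 + -1·4 = -3
  a_8 = -1·-3 + 0·0 + 1·0 + -1·1 = 2
  a_9 = -1·2 + 0·-3 + 1·0 + -1·0 = -2
  a_10 = -1·-2 + 0·2 + 1·-3 + -1·0 = -1
  a_11 = -1·-1 + 0·-2 + 1·2 + -1·-3 = 6
  a_12 = -1·6 + 0·-1 + 1·-2 + -1·2 = -10
  a_13 = -1·-10 + 0·6 + 1·-1 + -1·-2 = 11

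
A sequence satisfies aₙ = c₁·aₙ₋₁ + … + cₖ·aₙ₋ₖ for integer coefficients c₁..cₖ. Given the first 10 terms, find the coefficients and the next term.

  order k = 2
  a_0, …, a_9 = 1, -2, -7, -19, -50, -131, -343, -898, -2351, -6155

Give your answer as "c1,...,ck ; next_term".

3,-1 ; -16114

  a_2 = 3·-2 + -1·1 = -7
  a_3 = 3·-7 + -1·-2 = -19
  a_4 = 3·-19 + -1·-7 = -50
  a_5 = 3·-50 + -1·-19 = -131
  a_6 = 3·-131 + -1·-50 = -343
  a_7 = 3·-343 + -1·-131 = -898
  a_8 = 3·-898 + -1·-343 = -2351
  a_9 = 3·-2351 + -1·-898 = -6155
  a_10 = 3·-6155 + -1·-2351 = -16114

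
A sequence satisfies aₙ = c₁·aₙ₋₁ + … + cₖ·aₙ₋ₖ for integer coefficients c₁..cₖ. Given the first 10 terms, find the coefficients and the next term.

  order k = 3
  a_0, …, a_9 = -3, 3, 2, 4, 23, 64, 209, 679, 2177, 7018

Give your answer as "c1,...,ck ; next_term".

  a_3 = 2·2 + 3·3 + 3·-3 = 4
  a_4 = 2·4 + 3·2 + 3·3 = 23
  a_5 = 2·23 + 3·4 + 3·2 = 64
  a_6 = 2·64 + 3·23 + 3·4 = 209
  a_7 = 2·209 + 3·64 + 3·23 = 679
  a_8 = 2·679 + 3·209 + 3·64 = 2177
  a_9 = 2·2177 + 3·679 + 3·209 = 7018
  a_10 = 2·7018 + 3·2177 + 3·679 = 22604

2,3,3 ; 22604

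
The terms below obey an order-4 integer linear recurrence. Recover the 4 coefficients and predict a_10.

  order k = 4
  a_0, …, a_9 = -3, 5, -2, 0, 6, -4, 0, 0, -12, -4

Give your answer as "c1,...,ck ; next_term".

  a_4 = 1·0 + 0·-2 + 0·5 + -2·-3 = 6
  a_5 = 1·6 + 0·0 + 0·-2 + -2·5 = -4
  a_6 = 1·-4 + 0·6 + 0·0 + -2·-2 = 0
  a_7 = 1·0 + 0·-4 + 0·6 + -2·0 = 0
  a_8 = 1·0 + 0·0 + 0·-4 + -2·6 = -12
  a_9 = 1·-12 + 0·0 + 0·0 + -2·-4 = -4
  a_10 = 1·-4 + 0·-12 + 0·0 + -2·0 = -4

1,0,0,-2 ; -4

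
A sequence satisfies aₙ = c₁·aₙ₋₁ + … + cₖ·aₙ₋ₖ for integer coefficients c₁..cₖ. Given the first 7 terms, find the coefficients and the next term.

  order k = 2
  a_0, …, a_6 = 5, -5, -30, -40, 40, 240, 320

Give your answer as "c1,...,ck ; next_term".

  a_2 = 2·-5 + -4·5 = -30
  a_3 = 2·-30 + -4·-5 = -40
  a_4 = 2·-40 + -4·-30 = 40
  a_5 = 2·40 + -4·-40 = 240
  a_6 = 2·240 + -4·40 = 320
  a_7 = 2·320 + -4·240 = -320

2,-4 ; -320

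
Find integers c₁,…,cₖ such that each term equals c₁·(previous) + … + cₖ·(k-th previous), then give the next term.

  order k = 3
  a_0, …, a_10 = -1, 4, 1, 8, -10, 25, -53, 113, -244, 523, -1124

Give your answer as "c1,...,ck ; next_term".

-1,2,-1 ; 2414

  a_3 = -1·1 + 2·4 + -1·-1 = 8
  a_4 = -1·8 + 2·1 + -1·4 = -10
  a_5 = -1·-10 + 2·8 + -1·1 = 25
  a_6 = -1·25 + 2·-10 + -1·8 = -53
  a_7 = -1·-53 + 2·25 + -1·-10 = 113
  a_8 = -1·113 + 2·-53 + -1·25 = -244
  a_9 = -1·-244 + 2·113 + -1·-53 = 523
  a_10 = -1·523 + 2·-244 + -1·113 = -1124
  a_11 = -1·-1124 + 2·523 + -1·-244 = 2414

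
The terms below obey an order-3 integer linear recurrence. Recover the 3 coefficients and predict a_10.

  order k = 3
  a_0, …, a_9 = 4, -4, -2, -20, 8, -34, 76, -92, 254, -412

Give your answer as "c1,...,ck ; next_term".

  a_3 = 0·-2 + 2·-4 + -3·4 = -20
  a_4 = 0·-20 + 2·-2 + -3·-4 = 8
  a_5 = 0·8 + 2·-20 + -3·-2 = -34
  a_6 = 0·-34 + 2·8 + -3·-20 = 76
  a_7 = 0·76 + 2·-34 + -3·8 = -92
  a_8 = 0·-92 + 2·76 + -3·-34 = 254
  a_9 = 0·254 + 2·-92 + -3·76 = -412
  a_10 = 0·-412 + 2·254 + -3·-92 = 784

0,2,-3 ; 784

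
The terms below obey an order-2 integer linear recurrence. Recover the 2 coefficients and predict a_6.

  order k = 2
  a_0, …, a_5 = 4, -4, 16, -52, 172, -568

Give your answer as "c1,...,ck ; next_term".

-3,1 ; 1876

  a_2 = -3·-4 + 1·4 = 16
  a_3 = -3·16 + 1·-4 = -52
  a_4 = -3·-52 + 1·16 = 172
  a_5 = -3·172 + 1·-52 = -568
  a_6 = -3·-568 + 1·172 = 1876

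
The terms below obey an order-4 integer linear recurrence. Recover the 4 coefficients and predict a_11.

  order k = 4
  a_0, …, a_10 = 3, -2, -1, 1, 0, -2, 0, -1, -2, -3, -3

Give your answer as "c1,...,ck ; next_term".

0,1,1,1 ; -6

  a_4 = 0·1 + 1·-1 + 1·-2 + 1·3 = 0
  a_5 = 0·0 + 1·1 + 1·-1 + 1·-2 = -2
  a_6 = 0·-2 + 1·0 + 1·1 + 1·-1 = 0
  a_7 = 0·0 + 1·-2 + 1·0 + 1·1 = -1
  a_8 = 0·-1 + 1·0 + 1·-2 + 1·0 = -2
  a_9 = 0·-2 + 1·-1 + 1·0 + 1·-2 = -3
  a_10 = 0·-3 + 1·-2 + 1·-1 + 1·0 = -3
  a_11 = 0·-3 + 1·-3 + 1·-2 + 1·-1 = -6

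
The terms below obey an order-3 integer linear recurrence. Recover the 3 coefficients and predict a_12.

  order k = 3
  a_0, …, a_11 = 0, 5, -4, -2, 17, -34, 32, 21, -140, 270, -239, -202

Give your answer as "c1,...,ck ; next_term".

-2,-2,1 ; 1152

  a_3 = -2·-4 + -2·5 + 1·0 = -2
  a_4 = -2·-2 + -2·-4 + 1·5 = 17
  a_5 = -2·17 + -2·-2 + 1·-4 = -34
  a_6 = -2·-34 + -2·17 + 1·-2 = 32
  a_7 = -2·32 + -2·-34 + 1·17 = 21
  a_8 = -2·21 + -2·32 + 1·-34 = -140
  a_9 = -2·-140 + -2·21 + 1·32 = 270
  a_10 = -2·270 + -2·-140 + 1·21 = -239
  a_11 = -2·-239 + -2·270 + 1·-140 = -202
  a_12 = -2·-202 + -2·-239 + 1·270 = 1152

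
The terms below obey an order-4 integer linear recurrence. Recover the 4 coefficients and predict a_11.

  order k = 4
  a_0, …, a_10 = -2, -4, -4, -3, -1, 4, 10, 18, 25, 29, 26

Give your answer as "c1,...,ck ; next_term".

1,1,-1,-1 ; 12

  a_4 = 1·-3 + 1·-4 + -1·-4 + -1·-2 = -1
  a_5 = 1·-1 + 1·-3 + -1·-4 + -1·-4 = 4
  a_6 = 1·4 + 1·-1 + -1·-3 + -1·-4 = 10
  a_7 = 1·10 + 1·4 + -1·-1 + -1·-3 = 18
  a_8 = 1·18 + 1·10 + -1·4 + -1·-1 = 25
  a_9 = 1·25 + 1·18 + -1·10 + -1·4 = 29
  a_10 = 1·29 + 1·25 + -1·18 + -1·10 = 26
  a_11 = 1·26 + 1·29 + -1·25 + -1·18 = 12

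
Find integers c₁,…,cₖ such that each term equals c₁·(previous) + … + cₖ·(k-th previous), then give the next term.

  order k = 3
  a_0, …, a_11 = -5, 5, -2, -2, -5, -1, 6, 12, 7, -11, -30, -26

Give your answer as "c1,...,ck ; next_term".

  a_3 = 1·-2 + -1·5 + -1·-5 = -2
  a_4 = 1·-2 + -1·-2 + -1·5 = -5
  a_5 = 1·-5 + -1·-2 + -1·-2 = -1
  a_6 = 1·-1 + -1·-5 + -1·-2 = 6
  a_7 = 1·6 + -1·-1 + -1·-5 = 12
  a_8 = 1·12 + -1·6 + -1·-1 = 7
  a_9 = 1·7 + -1·12 + -1·6 = -11
  a_10 = 1·-11 + -1·7 + -1·12 = -30
  a_11 = 1·-30 + -1·-11 + -1·7 = -26
  a_12 = 1·-26 + -1·-30 + -1·-11 = 15

1,-1,-1 ; 15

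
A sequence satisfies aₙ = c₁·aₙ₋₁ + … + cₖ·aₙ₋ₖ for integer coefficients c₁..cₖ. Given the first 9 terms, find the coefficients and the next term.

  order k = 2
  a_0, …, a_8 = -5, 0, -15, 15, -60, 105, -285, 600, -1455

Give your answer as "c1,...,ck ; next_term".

  a_2 = -1·0 + 3·-5 = -15
  a_3 = -1·-15 + 3·0 = 15
  a_4 = -1·15 + 3·-15 = -60
  a_5 = -1·-60 + 3·15 = 105
  a_6 = -1·105 + 3·-60 = -285
  a_7 = -1·-285 + 3·105 = 600
  a_8 = -1·600 + 3·-285 = -1455
  a_9 = -1·-1455 + 3·600 = 3255

-1,3 ; 3255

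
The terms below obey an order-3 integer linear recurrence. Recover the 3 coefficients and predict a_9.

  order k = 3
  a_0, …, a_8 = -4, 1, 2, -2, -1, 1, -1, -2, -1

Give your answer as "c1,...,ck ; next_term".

  a_3 = 1·2 + 0·1 + 1·-4 = -2
  a_4 = 1·-2 + 0·2 + 1·1 = -1
  a_5 = 1·-1 + 0·-2 + 1·2 = 1
  a_6 = 1·1 + 0·-1 + 1·-2 = -1
  a_7 = 1·-1 + 0·1 + 1·-1 = -2
  a_8 = 1·-2 + 0·-1 + 1·1 = -1
  a_9 = 1·-1 + 0·-2 + 1·-1 = -2

1,0,1 ; -2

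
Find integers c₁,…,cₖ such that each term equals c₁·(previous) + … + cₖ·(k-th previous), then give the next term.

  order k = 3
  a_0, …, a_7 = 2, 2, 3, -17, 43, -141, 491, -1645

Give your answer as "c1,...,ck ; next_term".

  a_3 = -3·3 + 0·2 + -4·2 = -17
  a_4 = -3·-17 + 0·3 + -4·2 = 43
  a_5 = -3·43 + 0·-17 + -4·3 = -141
  a_6 = -3·-141 + 0·43 + -4·-17 = 491
  a_7 = -3·491 + 0·-141 + -4·43 = -1645
  a_8 = -3·-1645 + 0·491 + -4·-141 = 5499

-3,0,-4 ; 5499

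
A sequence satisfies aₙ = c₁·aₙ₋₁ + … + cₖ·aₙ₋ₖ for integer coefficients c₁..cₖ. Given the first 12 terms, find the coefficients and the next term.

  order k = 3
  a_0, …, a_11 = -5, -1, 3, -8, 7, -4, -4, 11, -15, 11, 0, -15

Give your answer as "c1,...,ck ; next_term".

  a_3 = -1·3 + 0·-1 + 1·-5 = -8
  a_4 = -1·-8 + 0·3 + 1·-1 = 7
  a_5 = -1·7 + 0·-8 + 1·3 = -4
  a_6 = -1·-4 + 0·7 + 1·-8 = -4
  a_7 = -1·-4 + 0·-4 + 1·7 = 11
  a_8 = -1·11 + 0·-4 + 1·-4 = -15
  a_9 = -1·-15 + 0·11 + 1·-4 = 11
  a_10 = -1·11 + 0·-15 + 1·11 = 0
  a_11 = -1·0 + 0·11 + 1·-15 = -15
  a_12 = -1·-15 + 0·0 + 1·11 = 26

-1,0,1 ; 26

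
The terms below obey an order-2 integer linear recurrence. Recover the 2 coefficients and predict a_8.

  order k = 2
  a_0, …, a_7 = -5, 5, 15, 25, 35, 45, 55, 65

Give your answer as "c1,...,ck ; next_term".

2,-1 ; 75

  a_2 = 2·5 + -1·-5 = 15
  a_3 = 2·15 + -1·5 = 25
  a_4 = 2·25 + -1·15 = 35
  a_5 = 2·35 + -1·25 = 45
  a_6 = 2·45 + -1·35 = 55
  a_7 = 2·55 + -1·45 = 65
  a_8 = 2·65 + -1·55 = 75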